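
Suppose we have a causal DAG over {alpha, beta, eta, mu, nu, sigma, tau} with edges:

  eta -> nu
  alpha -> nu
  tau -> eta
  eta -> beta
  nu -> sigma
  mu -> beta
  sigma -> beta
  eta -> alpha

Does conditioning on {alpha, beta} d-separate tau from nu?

No

We examine all 3 paths between tau and nu:
  1. tau → eta → beta ← sigma ← nu — eta:chain[open]; beta:collider[open]; sigma:chain[open] ⇒ active
  2. tau → eta → nu — eta:chain[open] ⇒ active
  3. tau → eta → alpha → nu — eta:chain[open]; alpha:chain[blocks] ⇒ blocked
At least one path is unblocked, so d-separation fails.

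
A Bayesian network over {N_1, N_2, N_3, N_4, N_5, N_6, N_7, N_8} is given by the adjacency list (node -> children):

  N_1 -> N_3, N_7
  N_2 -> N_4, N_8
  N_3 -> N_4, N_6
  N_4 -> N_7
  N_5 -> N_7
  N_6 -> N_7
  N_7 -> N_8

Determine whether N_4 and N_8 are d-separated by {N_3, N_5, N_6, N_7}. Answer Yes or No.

We examine all 4 paths between N_4 and N_8:
Path 1: N_4 ← N_3 ← N_1 → N_7 → N_8
  N_3 is a chain here and N_3 is conditioned on, so the path is blocked at N_3.
Path 2: N_4 ← N_3 → N_6 → N_7 → N_8
  N_3 is a fork here and N_3 is conditioned on, so the path is blocked at N_3.
Path 3: N_4 → N_7 → N_8
  N_7 is a chain here and N_7 is conditioned on, so the path is blocked at N_7.
Path 4: N_4 ← N_2 → N_8
  N_2 is a fork and N_2 is not conditioned on — no node blocks this path, so it is active.
Because an active path exists, N_4 and N_8 are not d-separated.

No — N_4 and N_8 are not d-separated given {N_3, N_5, N_6, N_7}.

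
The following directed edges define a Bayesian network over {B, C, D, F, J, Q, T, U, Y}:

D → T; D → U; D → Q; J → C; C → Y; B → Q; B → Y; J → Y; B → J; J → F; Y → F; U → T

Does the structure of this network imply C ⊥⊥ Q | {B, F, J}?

6 paths connect C and Q; each must be blocked for d-separation to hold:
Path 1: C ← J ← B → Q
  J is a chain here and J is conditioned on, so the path is blocked at J.
Path 2: C ← J → F ← Y ← B → Q
  J is a fork here and J is conditioned on, so the path is blocked at J.
Path 3: C ← J → Y ← B → Q
  J is a fork here and J is conditioned on, so the path is blocked at J.
Path 4: C → Y ← B → Q
  B is a fork here and B is conditioned on, so the path is blocked at B.
Path 5: C → Y → F ← J ← B → Q
  J is a chain here and J is conditioned on, so the path is blocked at J.
Path 6: C → Y ← J ← B → Q
  J is a chain here and J is conditioned on, so the path is blocked at J.
Since every path is blocked, d-separation holds.

Yes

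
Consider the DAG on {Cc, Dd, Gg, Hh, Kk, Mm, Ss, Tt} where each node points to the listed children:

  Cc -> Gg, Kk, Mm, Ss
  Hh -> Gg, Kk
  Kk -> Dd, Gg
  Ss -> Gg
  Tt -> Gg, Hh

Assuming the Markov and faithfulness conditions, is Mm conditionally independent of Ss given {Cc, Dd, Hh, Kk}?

Yes — Mm and Ss are d-separated given {Cc, Dd, Hh, Kk}.

We examine all 5 paths between Mm and Ss:
Path 1: Mm ← Cc → Kk → Gg ← Ss
  Cc is a fork here and Cc is conditioned on, so the path is blocked at Cc.
Path 2: Mm ← Cc → Kk ← Hh → Gg ← Ss
  Cc is a fork here and Cc is conditioned on, so the path is blocked at Cc.
Path 3: Mm ← Cc → Kk ← Hh ← Tt → Gg ← Ss
  Cc is a fork here and Cc is conditioned on, so the path is blocked at Cc.
Path 4: Mm ← Cc → Ss
  Cc is a fork here and Cc is conditioned on, so the path is blocked at Cc.
Path 5: Mm ← Cc → Gg ← Ss
  Cc is a fork here and Cc is conditioned on, so the path is blocked at Cc.
All paths are blocked; Mm ⊥ Ss | {Cc, Dd, Hh, Kk} holds.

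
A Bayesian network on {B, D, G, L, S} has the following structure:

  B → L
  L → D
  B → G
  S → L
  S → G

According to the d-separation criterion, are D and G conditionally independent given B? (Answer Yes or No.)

There are 2 undirected paths between D and G; checking each against the conditioning set {B}:
Path 1: D ← L ← B → G
  B is a fork here and B is conditioned on, so the path is blocked at B.
Path 2: D ← L ← S → G
  L is a chain and L is not conditioned on; S is a fork and S is not conditioned on — no node blocks this path, so it is active.
At least one path is unblocked, so d-separation fails.

No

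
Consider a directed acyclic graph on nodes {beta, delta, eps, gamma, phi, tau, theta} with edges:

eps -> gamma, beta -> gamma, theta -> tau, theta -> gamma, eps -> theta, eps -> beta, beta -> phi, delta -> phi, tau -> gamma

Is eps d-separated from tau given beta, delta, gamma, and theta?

No

There are 6 undirected paths between eps and tau; checking each against the conditioning set {beta, delta, gamma, theta}:
Path 1: eps → gamma ← theta → tau
  theta is a fork here and theta is conditioned on, so the path is blocked at theta.
Path 2: eps → gamma ← tau
  gamma is a collider and gamma is conditioned on, which opens it — no node blocks this path, so it is active.
Path 3: eps → theta → gamma ← tau
  theta is a chain here and theta is conditioned on, so the path is blocked at theta.
Path 4: eps → theta → tau
  theta is a chain here and theta is conditioned on, so the path is blocked at theta.
Path 5: eps → beta → gamma ← theta → tau
  beta is a chain here and beta is conditioned on, so the path is blocked at beta.
Path 6: eps → beta → gamma ← tau
  beta is a chain here and beta is conditioned on, so the path is blocked at beta.
Because an active path exists, eps and tau are not d-separated.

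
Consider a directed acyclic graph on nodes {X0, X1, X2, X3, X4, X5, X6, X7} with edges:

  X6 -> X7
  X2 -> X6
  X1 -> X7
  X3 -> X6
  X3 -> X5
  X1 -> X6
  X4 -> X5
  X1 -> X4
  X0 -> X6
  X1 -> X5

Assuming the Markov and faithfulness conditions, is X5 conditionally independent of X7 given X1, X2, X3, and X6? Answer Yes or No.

Yes

Enumerating the 6 paths from X5 to X7 and testing each for blocking by {X1, X2, X3, X6}:
Path 1: X5 ← X3 → X6 → X7
  X3 is a fork here and X3 is conditioned on, so the path is blocked at X3.
Path 2: X5 ← X3 → X6 ← X1 → X7
  X3 is a fork here and X3 is conditioned on, so the path is blocked at X3.
Path 3: X5 ← X1 → X6 → X7
  X1 is a fork here and X1 is conditioned on, so the path is blocked at X1.
Path 4: X5 ← X1 → X7
  X1 is a fork here and X1 is conditioned on, so the path is blocked at X1.
Path 5: X5 ← X4 ← X1 → X6 → X7
  X1 is a fork here and X1 is conditioned on, so the path is blocked at X1.
Path 6: X5 ← X4 ← X1 → X7
  X1 is a fork here and X1 is conditioned on, so the path is blocked at X1.
All paths are blocked; X5 ⊥ X7 | {X1, X2, X3, X6} holds.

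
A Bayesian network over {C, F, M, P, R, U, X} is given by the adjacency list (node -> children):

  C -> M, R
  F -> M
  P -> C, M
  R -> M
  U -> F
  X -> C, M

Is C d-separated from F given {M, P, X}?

No

There are 4 undirected paths between C and F; checking each against the conditioning set {M, P, X}:
  1. C ← X → M ← F — X:fork[blocks]; M:collider[open] ⇒ blocked
  2. C → M ← F — M:collider[open] ⇒ active
  3. C → R → M ← F — R:chain[open]; M:collider[open] ⇒ active
  4. C ← P → M ← F — P:fork[blocks]; M:collider[open] ⇒ blocked
Since the path C → M ← F is active, C and F are not d-separated given {M, P, X}.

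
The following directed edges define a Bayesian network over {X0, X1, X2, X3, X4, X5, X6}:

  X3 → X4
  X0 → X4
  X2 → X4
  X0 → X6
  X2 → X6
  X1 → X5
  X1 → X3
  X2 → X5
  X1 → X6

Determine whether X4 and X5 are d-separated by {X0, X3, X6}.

There are 6 undirected paths between X4 and X5; checking each against the conditioning set {X0, X3, X6}:
  1. X4 ← X3 ← X1 → X5 — X3:chain[blocks]; X1:fork[open] ⇒ blocked
  2. X4 ← X3 ← X1 → X6 ← X2 → X5 — X3:chain[blocks]; X1:fork[open]; X6:collider[open]; X2:fork[open] ⇒ blocked
  3. X4 ← X0 → X6 ← X1 → X5 — X0:fork[blocks]; X6:collider[open]; X1:fork[open] ⇒ blocked
  4. X4 ← X0 → X6 ← X2 → X5 — X0:fork[blocks]; X6:collider[open]; X2:fork[open] ⇒ blocked
  5. X4 ← X2 → X5 — X2:fork[open] ⇒ active
  6. X4 ← X2 → X6 ← X1 → X5 — X2:fork[open]; X6:collider[open]; X1:fork[open] ⇒ active
Because an active path exists, X4 and X5 are not d-separated.

No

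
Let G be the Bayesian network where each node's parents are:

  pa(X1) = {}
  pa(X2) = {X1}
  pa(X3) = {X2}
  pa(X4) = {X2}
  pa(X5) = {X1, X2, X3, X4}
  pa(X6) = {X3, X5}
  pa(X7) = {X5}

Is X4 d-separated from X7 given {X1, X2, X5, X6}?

There are 5 undirected paths between X4 and X7; checking each against the conditioning set {X1, X2, X5, X6}:
Path 1: X4 → X5 → X7
  X5 is a chain here and X5 is conditioned on, so the path is blocked at X5.
Path 2: X4 ← X2 → X3 → X5 → X7
  X2 is a fork here and X2 is conditioned on, so the path is blocked at X2.
Path 3: X4 ← X2 → X3 → X6 ← X5 → X7
  X2 is a fork here and X2 is conditioned on, so the path is blocked at X2.
Path 4: X4 ← X2 → X5 → X7
  X2 is a fork here and X2 is conditioned on, so the path is blocked at X2.
Path 5: X4 ← X2 ← X1 → X5 → X7
  X2 is a chain here and X2 is conditioned on, so the path is blocked at X2.
Since every path is blocked, d-separation holds.

Yes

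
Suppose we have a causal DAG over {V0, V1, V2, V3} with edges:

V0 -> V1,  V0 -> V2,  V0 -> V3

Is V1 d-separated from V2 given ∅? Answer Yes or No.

Only one path connects V1 and V2:
  1. V1 ← V0 → V2 — V0:fork[open] ⇒ active
Since the path V1 ← V0 → V2 is active, V1 and V2 are not d-separated given ∅.

No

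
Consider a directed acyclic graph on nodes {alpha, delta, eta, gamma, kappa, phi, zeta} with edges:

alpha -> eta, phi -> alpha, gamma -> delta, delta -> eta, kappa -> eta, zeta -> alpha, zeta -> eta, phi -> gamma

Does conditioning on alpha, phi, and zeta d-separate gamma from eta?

No

There are 3 undirected paths between gamma and eta; checking each against the conditioning set {alpha, phi, zeta}:
Path 1: gamma → delta → eta
  delta is a chain and delta is not conditioned on — no node blocks this path, so it is active.
Path 2: gamma ← phi → alpha → eta
  phi is a fork here and phi is conditioned on, so the path is blocked at phi.
Path 3: gamma ← phi → alpha ← zeta → eta
  phi is a fork here and phi is conditioned on, so the path is blocked at phi.
Because an active path exists, gamma and eta are not d-separated.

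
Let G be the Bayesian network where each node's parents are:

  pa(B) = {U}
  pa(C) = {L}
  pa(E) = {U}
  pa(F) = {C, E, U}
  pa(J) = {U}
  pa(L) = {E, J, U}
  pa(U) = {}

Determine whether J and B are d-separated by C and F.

No — J and B are not d-separated given {C, F}.

Enumerating the 6 paths from J to B and testing each for blocking by {C, F}:
  1. J ← U → B — U:fork[open] ⇒ active
  2. J → L ← E ← U → B — L:collider[open]; E:chain[open]; U:fork[open] ⇒ active
  3. J → L ← E → F ← U → B — L:collider[open]; E:fork[open]; F:collider[open]; U:fork[open] ⇒ active
  4. J → L ← U → B — L:collider[open]; U:fork[open] ⇒ active
  5. J → L → C → F ← E ← U → B — L:chain[open]; C:chain[blocks]; F:collider[open]; E:chain[open]; U:fork[open] ⇒ blocked
  6. J → L → C → F ← U → B — L:chain[open]; C:chain[blocks]; F:collider[open]; U:fork[open] ⇒ blocked
Since the path J ← U → B is active, J and B are not d-separated given {C, F}.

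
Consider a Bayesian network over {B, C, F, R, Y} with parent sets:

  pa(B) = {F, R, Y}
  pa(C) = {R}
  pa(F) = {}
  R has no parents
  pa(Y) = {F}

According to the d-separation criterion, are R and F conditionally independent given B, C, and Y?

No

We examine all 2 paths between R and F:
  1. R → B ← Y ← F — B:collider[open]; Y:chain[blocks] ⇒ blocked
  2. R → B ← F — B:collider[open] ⇒ active
At least one path is unblocked, so d-separation fails.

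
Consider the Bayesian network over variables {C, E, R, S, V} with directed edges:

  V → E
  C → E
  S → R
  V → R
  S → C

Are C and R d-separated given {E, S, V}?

2 paths connect C and R; each must be blocked for d-separation to hold:
Path 1: C ← S → R
  S is a fork here and S is conditioned on, so the path is blocked at S.
Path 2: C → E ← V → R
  V is a fork here and V is conditioned on, so the path is blocked at V.
Every path is blocked, so C and R are d-separated given {E, S, V}.

Yes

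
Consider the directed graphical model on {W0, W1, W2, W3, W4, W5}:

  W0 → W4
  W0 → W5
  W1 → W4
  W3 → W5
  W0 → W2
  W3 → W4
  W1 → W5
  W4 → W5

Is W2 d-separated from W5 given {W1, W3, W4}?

There are 4 undirected paths between W2 and W5; checking each against the conditioning set {W1, W3, W4}:
Path 1: W2 ← W0 → W5
  W0 is a fork and W0 is not conditioned on — no node blocks this path, so it is active.
Path 2: W2 ← W0 → W4 ← W3 → W5
  W3 is a fork here and W3 is conditioned on, so the path is blocked at W3.
Path 3: W2 ← W0 → W4 → W5
  W4 is a chain here and W4 is conditioned on, so the path is blocked at W4.
Path 4: W2 ← W0 → W4 ← W1 → W5
  W1 is a fork here and W1 is conditioned on, so the path is blocked at W1.
Because an active path exists, W2 and W5 are not d-separated.

No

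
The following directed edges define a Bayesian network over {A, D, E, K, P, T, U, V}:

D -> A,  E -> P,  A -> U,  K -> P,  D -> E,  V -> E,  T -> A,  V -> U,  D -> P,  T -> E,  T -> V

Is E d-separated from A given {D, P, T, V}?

We examine all 6 paths between E and A:
Path 1: E → P ← D → A
  D is a fork here and D is conditioned on, so the path is blocked at D.
Path 2: E ← V → U ← A
  V is a fork here and V is conditioned on, so the path is blocked at V.
Path 3: E ← V ← T → A
  V is a chain here and V is conditioned on, so the path is blocked at V.
Path 4: E ← T → V → U ← A
  T is a fork here and T is conditioned on, so the path is blocked at T.
Path 5: E ← T → A
  T is a fork here and T is conditioned on, so the path is blocked at T.
Path 6: E ← D → A
  D is a fork here and D is conditioned on, so the path is blocked at D.
Since every path is blocked, d-separation holds.

Yes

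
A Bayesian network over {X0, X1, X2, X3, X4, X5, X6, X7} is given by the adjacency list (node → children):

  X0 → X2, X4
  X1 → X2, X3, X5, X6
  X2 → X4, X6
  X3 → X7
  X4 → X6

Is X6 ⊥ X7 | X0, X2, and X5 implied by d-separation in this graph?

There are 4 undirected paths between X6 and X7; checking each against the conditioning set {X0, X2, X5}:
Path 1: X6 ← X4 ← X2 ← X1 → X3 → X7
  X2 is a chain here and X2 is conditioned on, so the path is blocked at X2.
Path 2: X6 ← X4 ← X0 → X2 ← X1 → X3 → X7
  X0 is a fork here and X0 is conditioned on, so the path is blocked at X0.
Path 3: X6 ← X2 ← X1 → X3 → X7
  X2 is a chain here and X2 is conditioned on, so the path is blocked at X2.
Path 4: X6 ← X1 → X3 → X7
  X1 is a fork and X1 is not conditioned on; X3 is a chain and X3 is not conditioned on — no node blocks this path, so it is active.
Because an active path exists, X6 and X7 are not d-separated.

No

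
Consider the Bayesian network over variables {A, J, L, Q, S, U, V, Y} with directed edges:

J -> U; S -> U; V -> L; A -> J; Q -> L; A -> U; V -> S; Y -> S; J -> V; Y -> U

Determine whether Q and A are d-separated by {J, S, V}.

There are 6 undirected paths between Q and A; checking each against the conditioning set {J, S, V}:
Path 1: Q → L ← V → S → U ← A
  L is a collider here and neither L nor any of its descendants is conditioned on, so the collider stays closed — the path is blocked at L.
Path 2: Q → L ← V → S → U ← J ← A
  L is a collider here and neither L nor any of its descendants is conditioned on, so the collider stays closed — the path is blocked at L.
Path 3: Q → L ← V → S ← Y → U ← A
  L is a collider here and neither L nor any of its descendants is conditioned on, so the collider stays closed — the path is blocked at L.
Path 4: Q → L ← V → S ← Y → U ← J ← A
  L is a collider here and neither L nor any of its descendants is conditioned on, so the collider stays closed — the path is blocked at L.
Path 5: Q → L ← V ← J ← A
  L is a collider here and neither L nor any of its descendants is conditioned on, so the collider stays closed — the path is blocked at L.
Path 6: Q → L ← V ← J → U ← A
  L is a collider here and neither L nor any of its descendants is conditioned on, so the collider stays closed — the path is blocked at L.
Since every path is blocked, d-separation holds.

Yes — Q and A are d-separated given {J, S, V}.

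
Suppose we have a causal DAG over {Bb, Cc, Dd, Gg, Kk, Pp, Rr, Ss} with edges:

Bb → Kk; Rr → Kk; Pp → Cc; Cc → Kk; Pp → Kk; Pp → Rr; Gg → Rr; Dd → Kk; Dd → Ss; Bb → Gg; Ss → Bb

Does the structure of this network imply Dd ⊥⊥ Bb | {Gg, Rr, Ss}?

Yes — Dd and Bb are d-separated given {Gg, Rr, Ss}.

Enumerating the 5 paths from Dd to Bb and testing each for blocking by {Gg, Rr, Ss}:
Path 1: Dd → Kk ← Pp → Rr ← Gg ← Bb
  Kk is a collider here and neither Kk nor any of its descendants is conditioned on, so the collider stays closed — the path is blocked at Kk.
Path 2: Dd → Kk ← Bb
  Kk is a collider here and neither Kk nor any of its descendants is conditioned on, so the collider stays closed — the path is blocked at Kk.
Path 3: Dd → Kk ← Rr ← Gg ← Bb
  Kk is a collider here and neither Kk nor any of its descendants is conditioned on, so the collider stays closed — the path is blocked at Kk.
Path 4: Dd → Kk ← Cc ← Pp → Rr ← Gg ← Bb
  Kk is a collider here and neither Kk nor any of its descendants is conditioned on, so the collider stays closed — the path is blocked at Kk.
Path 5: Dd → Ss → Bb
  Ss is a chain here and Ss is conditioned on, so the path is blocked at Ss.
All paths are blocked; Dd ⊥ Bb | {Gg, Rr, Ss} holds.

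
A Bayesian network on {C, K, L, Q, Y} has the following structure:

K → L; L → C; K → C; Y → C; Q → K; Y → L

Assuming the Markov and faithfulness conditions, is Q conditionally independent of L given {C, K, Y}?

Yes — Q and L are d-separated given {C, K, Y}.

We examine all 3 paths between Q and L:
Path 1: Q → K → C ← Y → L
  K is a chain here and K is conditioned on, so the path is blocked at K.
Path 2: Q → K → C ← L
  K is a chain here and K is conditioned on, so the path is blocked at K.
Path 3: Q → K → L
  K is a chain here and K is conditioned on, so the path is blocked at K.
Since every path is blocked, d-separation holds.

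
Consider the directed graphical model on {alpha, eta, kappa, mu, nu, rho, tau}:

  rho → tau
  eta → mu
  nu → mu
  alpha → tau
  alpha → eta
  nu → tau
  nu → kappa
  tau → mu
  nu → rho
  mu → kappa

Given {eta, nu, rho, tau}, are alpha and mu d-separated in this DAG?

We examine all 6 paths between alpha and mu:
  1. alpha → eta → mu — eta:chain[blocks] ⇒ blocked
  2. alpha → tau ← rho ← nu → kappa ← mu — tau:collider[open]; rho:chain[blocks]; nu:fork[blocks]; kappa:collider[blocks] ⇒ blocked
  3. alpha → tau ← rho ← nu → mu — tau:collider[open]; rho:chain[blocks]; nu:fork[blocks] ⇒ blocked
  4. alpha → tau ← nu → kappa ← mu — tau:collider[open]; nu:fork[blocks]; kappa:collider[blocks] ⇒ blocked
  5. alpha → tau ← nu → mu — tau:collider[open]; nu:fork[blocks] ⇒ blocked
  6. alpha → tau → mu — tau:chain[blocks] ⇒ blocked
All paths are blocked; alpha ⊥ mu | {eta, nu, rho, tau} holds.

Yes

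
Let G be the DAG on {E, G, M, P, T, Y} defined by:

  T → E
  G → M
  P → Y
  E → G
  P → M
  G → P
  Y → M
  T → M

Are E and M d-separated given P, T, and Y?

We examine all 4 paths between E and M:
Path 1: E → G → M
  G is a chain and G is not conditioned on — no node blocks this path, so it is active.
Path 2: E → G → P → M
  P is a chain here and P is conditioned on, so the path is blocked at P.
Path 3: E → G → P → Y → M
  P is a chain here and P is conditioned on, so the path is blocked at P.
Path 4: E ← T → M
  T is a fork here and T is conditioned on, so the path is blocked at T.
At least one path is unblocked, so d-separation fails.

No — E and M are not d-separated given {P, T, Y}.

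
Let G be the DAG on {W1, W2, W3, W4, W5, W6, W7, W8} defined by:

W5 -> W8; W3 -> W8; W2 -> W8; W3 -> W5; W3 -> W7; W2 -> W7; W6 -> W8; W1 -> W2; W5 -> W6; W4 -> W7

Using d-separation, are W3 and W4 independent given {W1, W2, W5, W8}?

4 paths connect W3 and W4; each must be blocked for d-separation to hold:
Path 1: W3 → W5 → W6 → W8 ← W2 → W7 ← W4
  W5 is a chain here and W5 is conditioned on, so the path is blocked at W5.
Path 2: W3 → W5 → W8 ← W2 → W7 ← W4
  W5 is a chain here and W5 is conditioned on, so the path is blocked at W5.
Path 3: W3 → W7 ← W4
  W7 is a collider here and neither W7 nor any of its descendants is conditioned on, so the collider stays closed — the path is blocked at W7.
Path 4: W3 → W8 ← W2 → W7 ← W4
  W2 is a fork here and W2 is conditioned on, so the path is blocked at W2.
All paths are blocked; W3 ⊥ W4 | {W1, W2, W5, W8} holds.

Yes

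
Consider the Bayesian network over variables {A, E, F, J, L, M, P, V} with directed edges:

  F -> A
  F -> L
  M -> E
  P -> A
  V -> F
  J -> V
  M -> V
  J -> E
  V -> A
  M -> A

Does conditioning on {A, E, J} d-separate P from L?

4 paths connect P and L; each must be blocked for d-separation to hold:
  1. P → A ← V → F → L — A:collider[open]; V:fork[open]; F:chain[open] ⇒ active
  2. P → A ← F → L — A:collider[open]; F:fork[open] ⇒ active
  3. P → A ← M → V → F → L — A:collider[open]; M:fork[open]; V:chain[open]; F:chain[open] ⇒ active
  4. P → A ← M → E ← J → V → F → L — A:collider[open]; M:fork[open]; E:collider[open]; J:fork[blocks]; V:chain[open]; F:chain[open] ⇒ blocked
At least one path is unblocked, so d-separation fails.

No — P and L are not d-separated given {A, E, J}.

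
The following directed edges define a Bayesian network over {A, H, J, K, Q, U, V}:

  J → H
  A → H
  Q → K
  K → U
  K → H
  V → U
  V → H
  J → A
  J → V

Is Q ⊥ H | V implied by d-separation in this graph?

No — Q and H are not d-separated given {V}.

4 paths connect Q and H; each must be blocked for d-separation to hold:
  1. Q → K → U ← V ← J → A → H — K:chain[open]; U:collider[blocks]; V:chain[blocks]; J:fork[open]; A:chain[open] ⇒ blocked
  2. Q → K → U ← V ← J → H — K:chain[open]; U:collider[blocks]; V:chain[blocks]; J:fork[open] ⇒ blocked
  3. Q → K → U ← V → H — K:chain[open]; U:collider[blocks]; V:fork[blocks] ⇒ blocked
  4. Q → K → H — K:chain[open] ⇒ active
Since the path Q → K → H is active, Q and H are not d-separated given {V}.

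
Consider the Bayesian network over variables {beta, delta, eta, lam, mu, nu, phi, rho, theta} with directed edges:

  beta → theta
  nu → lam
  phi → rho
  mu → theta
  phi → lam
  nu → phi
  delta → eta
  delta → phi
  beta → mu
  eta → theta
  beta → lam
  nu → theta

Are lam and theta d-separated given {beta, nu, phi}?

Yes

We examine all 6 paths between lam and theta:
  1. lam ← nu → theta — nu:fork[blocks] ⇒ blocked
  2. lam ← nu → phi ← delta → eta → theta — nu:fork[blocks]; phi:collider[open]; delta:fork[open]; eta:chain[open] ⇒ blocked
  3. lam ← beta → mu → theta — beta:fork[blocks]; mu:chain[open] ⇒ blocked
  4. lam ← beta → theta — beta:fork[blocks] ⇒ blocked
  5. lam ← phi ← nu → theta — phi:chain[blocks]; nu:fork[blocks] ⇒ blocked
  6. lam ← phi ← delta → eta → theta — phi:chain[blocks]; delta:fork[open]; eta:chain[open] ⇒ blocked
Since every path is blocked, d-separation holds.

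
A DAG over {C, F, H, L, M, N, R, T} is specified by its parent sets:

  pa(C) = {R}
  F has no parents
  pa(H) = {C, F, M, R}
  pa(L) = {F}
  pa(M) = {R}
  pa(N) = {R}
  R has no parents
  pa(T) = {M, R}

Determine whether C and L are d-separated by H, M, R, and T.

4 paths connect C and L; each must be blocked for d-separation to hold:
Path 1: C ← R → M → H ← F → L
  R is a fork here and R is conditioned on, so the path is blocked at R.
Path 2: C ← R → T ← M → H ← F → L
  R is a fork here and R is conditioned on, so the path is blocked at R.
Path 3: C ← R → H ← F → L
  R is a fork here and R is conditioned on, so the path is blocked at R.
Path 4: C → H ← F → L
  H is a collider and H is conditioned on, which opens it; F is a fork and F is not conditioned on — no node blocks this path, so it is active.
At least one path is unblocked, so d-separation fails.

No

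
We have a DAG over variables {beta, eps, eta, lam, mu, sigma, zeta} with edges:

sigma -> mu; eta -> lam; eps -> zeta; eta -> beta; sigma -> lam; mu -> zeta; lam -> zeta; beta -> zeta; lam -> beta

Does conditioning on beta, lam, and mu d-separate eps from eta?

Enumerating the 6 paths from eps to eta and testing each for blocking by {beta, lam, mu}:
Path 1: eps → zeta ← lam ← eta
  zeta is a collider here and neither zeta nor any of its descendants is conditioned on, so the collider stays closed — the path is blocked at zeta.
Path 2: eps → zeta ← lam → beta ← eta
  zeta is a collider here and neither zeta nor any of its descendants is conditioned on, so the collider stays closed — the path is blocked at zeta.
Path 3: eps → zeta ← beta ← eta
  zeta is a collider here and neither zeta nor any of its descendants is conditioned on, so the collider stays closed — the path is blocked at zeta.
Path 4: eps → zeta ← beta ← lam ← eta
  zeta is a collider here and neither zeta nor any of its descendants is conditioned on, so the collider stays closed — the path is blocked at zeta.
Path 5: eps → zeta ← mu ← sigma → lam ← eta
  zeta is a collider here and neither zeta nor any of its descendants is conditioned on, so the collider stays closed — the path is blocked at zeta.
Path 6: eps → zeta ← mu ← sigma → lam → beta ← eta
  zeta is a collider here and neither zeta nor any of its descendants is conditioned on, so the collider stays closed — the path is blocked at zeta.
Every path is blocked, so eps and eta are d-separated given {beta, lam, mu}.

Yes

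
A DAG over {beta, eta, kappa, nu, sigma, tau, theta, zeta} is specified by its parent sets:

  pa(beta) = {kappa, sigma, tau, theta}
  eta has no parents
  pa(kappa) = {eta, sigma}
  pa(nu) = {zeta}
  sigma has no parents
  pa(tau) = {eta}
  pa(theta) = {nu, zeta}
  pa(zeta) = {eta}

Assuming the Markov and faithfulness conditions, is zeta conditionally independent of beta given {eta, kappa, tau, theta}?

Enumerating the 5 paths from zeta to beta and testing each for blocking by {eta, kappa, tau, theta}:
Path 1: zeta → nu → theta → beta
  theta is a chain here and theta is conditioned on, so the path is blocked at theta.
Path 2: zeta → theta → beta
  theta is a chain here and theta is conditioned on, so the path is blocked at theta.
Path 3: zeta ← eta → kappa → beta
  eta is a fork here and eta is conditioned on, so the path is blocked at eta.
Path 4: zeta ← eta → kappa ← sigma → beta
  eta is a fork here and eta is conditioned on, so the path is blocked at eta.
Path 5: zeta ← eta → tau → beta
  eta is a fork here and eta is conditioned on, so the path is blocked at eta.
Every path is blocked, so zeta and beta are d-separated given {eta, kappa, tau, theta}.

Yes — zeta and beta are d-separated given {eta, kappa, tau, theta}.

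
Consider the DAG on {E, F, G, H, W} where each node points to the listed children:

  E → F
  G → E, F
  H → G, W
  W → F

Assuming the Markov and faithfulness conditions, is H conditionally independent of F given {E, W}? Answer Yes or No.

No — H and F are not d-separated given {E, W}.

We examine all 3 paths between H and F:
Path 1: H → W → F
  W is a chain here and W is conditioned on, so the path is blocked at W.
Path 2: H → G → E → F
  E is a chain here and E is conditioned on, so the path is blocked at E.
Path 3: H → G → F
  G is a chain and G is not conditioned on — no node blocks this path, so it is active.
Since the path H → G → F is active, H and F are not d-separated given {E, W}.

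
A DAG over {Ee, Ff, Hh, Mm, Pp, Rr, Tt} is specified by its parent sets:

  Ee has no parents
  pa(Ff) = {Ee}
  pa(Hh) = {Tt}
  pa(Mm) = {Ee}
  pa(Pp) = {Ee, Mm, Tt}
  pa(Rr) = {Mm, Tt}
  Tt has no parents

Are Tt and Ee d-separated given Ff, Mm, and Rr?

Yes

There are 4 undirected paths between Tt and Ee; checking each against the conditioning set {Ff, Mm, Rr}:
  1. Tt → Pp ← Mm ← Ee — Pp:collider[blocks]; Mm:chain[blocks] ⇒ blocked
  2. Tt → Pp ← Ee — Pp:collider[blocks] ⇒ blocked
  3. Tt → Rr ← Mm ← Ee — Rr:collider[open]; Mm:chain[blocks] ⇒ blocked
  4. Tt → Rr ← Mm → Pp ← Ee — Rr:collider[open]; Mm:fork[blocks]; Pp:collider[blocks] ⇒ blocked
Since every path is blocked, d-separation holds.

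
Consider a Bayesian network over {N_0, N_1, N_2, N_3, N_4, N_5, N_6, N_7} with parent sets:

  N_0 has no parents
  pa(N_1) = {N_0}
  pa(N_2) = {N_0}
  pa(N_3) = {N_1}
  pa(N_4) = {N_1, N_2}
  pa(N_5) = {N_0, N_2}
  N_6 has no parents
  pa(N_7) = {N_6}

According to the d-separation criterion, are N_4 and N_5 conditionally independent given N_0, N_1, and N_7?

No

Enumerating the 4 paths from N_4 to N_5 and testing each for blocking by {N_0, N_1, N_7}:
  1. N_4 ← N_2 → N_5 — N_2:fork[open] ⇒ active
  2. N_4 ← N_2 ← N_0 → N_5 — N_2:chain[open]; N_0:fork[blocks] ⇒ blocked
  3. N_4 ← N_1 ← N_0 → N_2 → N_5 — N_1:chain[blocks]; N_0:fork[blocks]; N_2:chain[open] ⇒ blocked
  4. N_4 ← N_1 ← N_0 → N_5 — N_1:chain[blocks]; N_0:fork[blocks] ⇒ blocked
Since the path N_4 ← N_2 → N_5 is active, N_4 and N_5 are not d-separated given {N_0, N_1, N_7}.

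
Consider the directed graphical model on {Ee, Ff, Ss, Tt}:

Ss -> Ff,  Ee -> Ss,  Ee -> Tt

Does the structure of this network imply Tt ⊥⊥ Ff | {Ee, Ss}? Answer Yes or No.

The only undirected path from Tt to Ff is:
Path 1: Tt ← Ee → Ss → Ff
  Ee is a fork here and Ee is conditioned on, so the path is blocked at Ee.
All paths are blocked; Tt ⊥ Ff | {Ee, Ss} holds.

Yes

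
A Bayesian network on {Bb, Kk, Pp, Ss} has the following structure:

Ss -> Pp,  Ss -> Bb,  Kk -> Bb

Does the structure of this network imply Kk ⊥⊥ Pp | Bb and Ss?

Yes

Only one path connects Kk and Pp:
Path 1: Kk → Bb ← Ss → Pp
  Ss is a fork here and Ss is conditioned on, so the path is blocked at Ss.
Every path is blocked, so Kk and Pp are d-separated given {Bb, Ss}.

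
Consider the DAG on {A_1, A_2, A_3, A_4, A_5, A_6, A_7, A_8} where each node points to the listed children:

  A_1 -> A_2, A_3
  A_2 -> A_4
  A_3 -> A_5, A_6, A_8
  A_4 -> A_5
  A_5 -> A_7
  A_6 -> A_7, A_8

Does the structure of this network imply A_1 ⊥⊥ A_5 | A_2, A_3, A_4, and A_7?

4 paths connect A_1 and A_5; each must be blocked for d-separation to hold:
Path 1: A_1 → A_2 → A_4 → A_5
  A_2 is a chain here and A_2 is conditioned on, so the path is blocked at A_2.
Path 2: A_1 → A_3 → A_8 ← A_6 → A_7 ← A_5
  A_3 is a chain here and A_3 is conditioned on, so the path is blocked at A_3.
Path 3: A_1 → A_3 → A_5
  A_3 is a chain here and A_3 is conditioned on, so the path is blocked at A_3.
Path 4: A_1 → A_3 → A_6 → A_7 ← A_5
  A_3 is a chain here and A_3 is conditioned on, so the path is blocked at A_3.
Since every path is blocked, d-separation holds.

Yes — A_1 and A_5 are d-separated given {A_2, A_3, A_4, A_7}.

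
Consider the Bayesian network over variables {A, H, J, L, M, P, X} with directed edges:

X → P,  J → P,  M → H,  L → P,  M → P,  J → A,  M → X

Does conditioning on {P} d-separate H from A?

No

There are 2 undirected paths between H and A; checking each against the conditioning set {P}:
Path 1: H ← M → P ← J → A
  M is a fork and M is not conditioned on; P is a collider and P is conditioned on, which opens it; J is a fork and J is not conditioned on — no node blocks this path, so it is active.
Path 2: H ← M → X → P ← J → A
  M is a fork and M is not conditioned on; X is a chain and X is not conditioned on; P is a collider and P is conditioned on, which opens it; J is a fork and J is not conditioned on — no node blocks this path, so it is active.
Because an active path exists, H and A are not d-separated.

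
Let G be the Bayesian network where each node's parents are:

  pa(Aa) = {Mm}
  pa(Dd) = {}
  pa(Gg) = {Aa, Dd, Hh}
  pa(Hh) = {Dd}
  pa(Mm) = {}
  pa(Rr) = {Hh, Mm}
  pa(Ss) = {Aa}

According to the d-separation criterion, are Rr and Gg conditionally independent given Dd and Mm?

We examine all 3 paths between Rr and Gg:
Path 1: Rr ← Hh → Gg
  Hh is a fork and Hh is not conditioned on — no node blocks this path, so it is active.
Path 2: Rr ← Hh ← Dd → Gg
  Dd is a fork here and Dd is conditioned on, so the path is blocked at Dd.
Path 3: Rr ← Mm → Aa → Gg
  Mm is a fork here and Mm is conditioned on, so the path is blocked at Mm.
At least one path is unblocked, so d-separation fails.

No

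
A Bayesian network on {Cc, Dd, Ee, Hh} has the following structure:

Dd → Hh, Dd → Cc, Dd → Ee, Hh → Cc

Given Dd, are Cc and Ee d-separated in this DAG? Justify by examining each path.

Yes — Cc and Ee are d-separated given {Dd}.

2 paths connect Cc and Ee; each must be blocked for d-separation to hold:
Path 1: Cc ← Hh ← Dd → Ee
  Dd is a fork here and Dd is conditioned on, so the path is blocked at Dd.
Path 2: Cc ← Dd → Ee
  Dd is a fork here and Dd is conditioned on, so the path is blocked at Dd.
Since every path is blocked, d-separation holds.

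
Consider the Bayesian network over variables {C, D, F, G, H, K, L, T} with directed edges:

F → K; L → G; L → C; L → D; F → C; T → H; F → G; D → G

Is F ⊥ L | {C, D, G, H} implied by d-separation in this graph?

We examine all 3 paths between F and L:
Path 1: F → G ← L
  G is a collider and G is conditioned on, which opens it — no node blocks this path, so it is active.
Path 2: F → G ← D ← L
  D is a chain here and D is conditioned on, so the path is blocked at D.
Path 3: F → C ← L
  C is a collider and C is conditioned on, which opens it — no node blocks this path, so it is active.
Since the path F → G ← L is active, F and L are not d-separated given {C, D, G, H}.

No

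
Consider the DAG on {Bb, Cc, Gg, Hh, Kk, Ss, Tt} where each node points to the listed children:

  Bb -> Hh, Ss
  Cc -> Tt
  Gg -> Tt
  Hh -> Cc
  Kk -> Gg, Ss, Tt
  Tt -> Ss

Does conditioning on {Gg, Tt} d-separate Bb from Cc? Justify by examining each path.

No — Bb and Cc are not d-separated given {Gg, Tt}.

4 paths connect Bb and Cc; each must be blocked for d-separation to hold:
Path 1: Bb → Ss ← Tt ← Cc
  Ss is a collider here and neither Ss nor any of its descendants is conditioned on, so the collider stays closed — the path is blocked at Ss.
Path 2: Bb → Ss ← Kk → Tt ← Cc
  Ss is a collider here and neither Ss nor any of its descendants is conditioned on, so the collider stays closed — the path is blocked at Ss.
Path 3: Bb → Ss ← Kk → Gg → Tt ← Cc
  Ss is a collider here and neither Ss nor any of its descendants is conditioned on, so the collider stays closed — the path is blocked at Ss.
Path 4: Bb → Hh → Cc
  Hh is a chain and Hh is not conditioned on — no node blocks this path, so it is active.
At least one path is unblocked, so d-separation fails.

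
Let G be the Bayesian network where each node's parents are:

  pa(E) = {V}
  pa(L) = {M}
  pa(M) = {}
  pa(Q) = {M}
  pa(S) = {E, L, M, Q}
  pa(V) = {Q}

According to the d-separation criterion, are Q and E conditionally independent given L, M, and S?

No — Q and E are not d-separated given {L, M, S}.

There are 4 undirected paths between Q and E; checking each against the conditioning set {L, M, S}:
Path 1: Q → S ← E
  S is a collider and S is conditioned on, which opens it — no node blocks this path, so it is active.
Path 2: Q → V → E
  V is a chain and V is not conditioned on — no node blocks this path, so it is active.
Path 3: Q ← M → S ← E
  M is a fork here and M is conditioned on, so the path is blocked at M.
Path 4: Q ← M → L → S ← E
  M is a fork here and M is conditioned on, so the path is blocked at M.
At least one path is unblocked, so d-separation fails.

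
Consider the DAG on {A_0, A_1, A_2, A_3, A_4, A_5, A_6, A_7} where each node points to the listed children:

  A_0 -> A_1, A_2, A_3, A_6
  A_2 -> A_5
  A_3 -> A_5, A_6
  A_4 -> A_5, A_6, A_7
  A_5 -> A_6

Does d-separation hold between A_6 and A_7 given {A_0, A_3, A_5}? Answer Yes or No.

There are 6 undirected paths between A_6 and A_7; checking each against the conditioning set {A_0, A_3, A_5}:
  1. A_6 ← A_5 ← A_4 → A_7 — A_5:chain[blocks]; A_4:fork[open] ⇒ blocked
  2. A_6 ← A_0 → A_2 → A_5 ← A_4 → A_7 — A_0:fork[blocks]; A_2:chain[open]; A_5:collider[open]; A_4:fork[open] ⇒ blocked
  3. A_6 ← A_0 → A_3 → A_5 ← A_4 → A_7 — A_0:fork[blocks]; A_3:chain[blocks]; A_5:collider[open]; A_4:fork[open] ⇒ blocked
  4. A_6 ← A_4 → A_7 — A_4:fork[open] ⇒ active
  5. A_6 ← A_3 → A_5 ← A_4 → A_7 — A_3:fork[blocks]; A_5:collider[open]; A_4:fork[open] ⇒ blocked
  6. A_6 ← A_3 ← A_0 → A_2 → A_5 ← A_4 → A_7 — A_3:chain[blocks]; A_0:fork[blocks]; A_2:chain[open]; A_5:collider[open]; A_4:fork[open] ⇒ blocked
Because an active path exists, A_6 and A_7 are not d-separated.

No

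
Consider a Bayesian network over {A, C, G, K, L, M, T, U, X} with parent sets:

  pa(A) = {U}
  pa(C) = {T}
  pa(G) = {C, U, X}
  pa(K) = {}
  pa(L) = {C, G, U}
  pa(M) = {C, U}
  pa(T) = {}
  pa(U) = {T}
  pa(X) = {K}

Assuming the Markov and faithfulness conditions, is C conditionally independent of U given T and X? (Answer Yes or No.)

6 paths connect C and U; each must be blocked for d-separation to hold:
Path 1: C ← T → U
  T is a fork here and T is conditioned on, so the path is blocked at T.
Path 2: C → L ← U
  L is a collider here and neither L nor any of its descendants is conditioned on, so the collider stays closed — the path is blocked at L.
Path 3: C → L ← G ← U
  L is a collider here and neither L nor any of its descendants is conditioned on, so the collider stays closed — the path is blocked at L.
Path 4: C → G → L ← U
  L is a collider here and neither L nor any of its descendants is conditioned on, so the collider stays closed — the path is blocked at L.
Path 5: C → G ← U
  G is a collider here and neither G nor any of its descendants is conditioned on, so the collider stays closed — the path is blocked at G.
Path 6: C → M ← U
  M is a collider here and neither M nor any of its descendants is conditioned on, so the collider stays closed — the path is blocked at M.
Since every path is blocked, d-separation holds.

Yes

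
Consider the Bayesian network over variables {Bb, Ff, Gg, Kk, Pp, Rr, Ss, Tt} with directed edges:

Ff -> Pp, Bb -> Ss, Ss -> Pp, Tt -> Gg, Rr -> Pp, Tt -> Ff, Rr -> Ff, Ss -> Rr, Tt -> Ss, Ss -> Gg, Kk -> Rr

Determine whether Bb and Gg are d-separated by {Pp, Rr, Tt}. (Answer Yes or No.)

There are 6 undirected paths between Bb and Gg; checking each against the conditioning set {Pp, Rr, Tt}:
  1. Bb → Ss → Gg — Ss:chain[open] ⇒ active
  2. Bb → Ss → Rr → Pp ← Ff ← Tt → Gg — Ss:chain[open]; Rr:chain[blocks]; Pp:collider[open]; Ff:chain[open]; Tt:fork[blocks] ⇒ blocked
  3. Bb → Ss → Rr → Ff ← Tt → Gg — Ss:chain[open]; Rr:chain[blocks]; Ff:collider[open]; Tt:fork[blocks] ⇒ blocked
  4. Bb → Ss → Pp ← Rr → Ff ← Tt → Gg — Ss:chain[open]; Pp:collider[open]; Rr:fork[blocks]; Ff:collider[open]; Tt:fork[blocks] ⇒ blocked
  5. Bb → Ss → Pp ← Ff ← Tt → Gg — Ss:chain[open]; Pp:collider[open]; Ff:chain[open]; Tt:fork[blocks] ⇒ blocked
  6. Bb → Ss ← Tt → Gg — Ss:collider[open]; Tt:fork[blocks] ⇒ blocked
Because an active path exists, Bb and Gg are not d-separated.

No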